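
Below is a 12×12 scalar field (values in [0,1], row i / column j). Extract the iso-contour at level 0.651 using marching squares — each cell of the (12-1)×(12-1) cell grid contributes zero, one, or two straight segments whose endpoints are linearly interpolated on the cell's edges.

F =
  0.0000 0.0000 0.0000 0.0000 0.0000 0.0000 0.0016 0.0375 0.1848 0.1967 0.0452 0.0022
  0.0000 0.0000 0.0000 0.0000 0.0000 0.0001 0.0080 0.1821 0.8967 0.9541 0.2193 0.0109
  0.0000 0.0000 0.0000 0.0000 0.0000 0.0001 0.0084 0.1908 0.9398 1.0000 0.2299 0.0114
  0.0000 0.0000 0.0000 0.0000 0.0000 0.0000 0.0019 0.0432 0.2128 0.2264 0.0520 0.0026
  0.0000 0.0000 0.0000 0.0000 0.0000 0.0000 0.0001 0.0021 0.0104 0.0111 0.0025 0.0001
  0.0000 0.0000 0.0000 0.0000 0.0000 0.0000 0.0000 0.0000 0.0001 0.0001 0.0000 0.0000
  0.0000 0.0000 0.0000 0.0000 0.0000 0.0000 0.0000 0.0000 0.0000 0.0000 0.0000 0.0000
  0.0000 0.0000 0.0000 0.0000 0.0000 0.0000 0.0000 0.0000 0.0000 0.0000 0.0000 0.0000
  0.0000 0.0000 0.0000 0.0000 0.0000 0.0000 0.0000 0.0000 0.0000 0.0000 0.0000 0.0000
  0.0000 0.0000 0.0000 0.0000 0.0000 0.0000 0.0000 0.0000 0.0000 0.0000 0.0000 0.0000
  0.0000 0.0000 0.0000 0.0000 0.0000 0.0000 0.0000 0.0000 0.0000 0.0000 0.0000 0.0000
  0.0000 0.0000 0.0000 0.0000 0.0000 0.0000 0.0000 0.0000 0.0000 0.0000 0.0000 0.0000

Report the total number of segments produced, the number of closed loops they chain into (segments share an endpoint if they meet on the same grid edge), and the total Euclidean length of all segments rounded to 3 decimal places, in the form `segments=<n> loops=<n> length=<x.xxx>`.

cell (0,7): code 0100 → (0.655,8.000)–(1.000,7.656)
cell (0,8): code 1100 → (0.600,9.000)–(0.655,8.000)
cell (0,9): code 1000 → (1.000,9.412)–(0.600,9.000)
cell (1,7): code 0110 → (1.000,7.656)–(2.000,7.614)
cell (1,9): code 1001 → (2.000,9.453)–(1.000,9.412)
cell (2,7): code 0010 → (2.000,7.614)–(2.397,8.000)
cell (2,8): code 0011 → (2.397,8.000)–(2.451,9.000)
cell (2,9): code 0001 → (2.451,9.000)–(2.000,9.453)
total: 8 segments, chained into 1 closed loop(s), length Σ = 6.259612

segments=8 loops=1 length=6.260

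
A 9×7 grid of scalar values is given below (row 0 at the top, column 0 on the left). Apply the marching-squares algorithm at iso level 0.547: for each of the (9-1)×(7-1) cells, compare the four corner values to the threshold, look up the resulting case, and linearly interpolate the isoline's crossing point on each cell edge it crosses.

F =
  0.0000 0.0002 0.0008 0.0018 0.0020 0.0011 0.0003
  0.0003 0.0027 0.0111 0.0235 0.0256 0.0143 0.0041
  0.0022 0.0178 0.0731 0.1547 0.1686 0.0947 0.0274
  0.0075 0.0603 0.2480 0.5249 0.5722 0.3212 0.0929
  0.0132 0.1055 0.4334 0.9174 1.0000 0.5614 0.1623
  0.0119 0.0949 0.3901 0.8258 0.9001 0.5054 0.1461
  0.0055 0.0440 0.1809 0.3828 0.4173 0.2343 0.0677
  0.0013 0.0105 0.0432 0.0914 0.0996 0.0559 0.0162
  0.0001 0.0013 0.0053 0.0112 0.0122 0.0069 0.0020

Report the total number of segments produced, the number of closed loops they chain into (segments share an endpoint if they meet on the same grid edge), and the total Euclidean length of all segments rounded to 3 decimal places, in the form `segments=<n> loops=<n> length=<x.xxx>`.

segments=12 loops=1 length=8.787

cell (2,3): code 0100 → (2.938,4.000)–(3.000,3.467)
cell (2,4): code 1000 → (3.000,4.100)–(2.938,4.000)
cell (3,2): code 0100 → (3.056,3.000)–(4.000,2.235)
cell (3,3): code 1110 → (3.000,3.467)–(3.056,3.000)
cell (3,4): code 1101 → (3.940,5.000)–(3.000,4.100)
cell (3,5): code 1000 → (4.000,5.036)–(3.940,5.000)
cell (4,2): code 0110 → (4.000,2.235)–(5.000,2.360)
cell (4,4): code 1011 → (5.000,4.895)–(4.257,5.000)
cell (4,5): code 0001 → (4.257,5.000)–(4.000,5.036)
cell (5,2): code 0010 → (5.000,2.360)–(5.629,3.000)
cell (5,3): code 0011 → (5.629,3.000)–(5.731,4.000)
cell (5,4): code 0001 → (5.731,4.000)–(5.000,4.895)
total: 12 segments, chained into 1 closed loop(s), length Σ = 8.787377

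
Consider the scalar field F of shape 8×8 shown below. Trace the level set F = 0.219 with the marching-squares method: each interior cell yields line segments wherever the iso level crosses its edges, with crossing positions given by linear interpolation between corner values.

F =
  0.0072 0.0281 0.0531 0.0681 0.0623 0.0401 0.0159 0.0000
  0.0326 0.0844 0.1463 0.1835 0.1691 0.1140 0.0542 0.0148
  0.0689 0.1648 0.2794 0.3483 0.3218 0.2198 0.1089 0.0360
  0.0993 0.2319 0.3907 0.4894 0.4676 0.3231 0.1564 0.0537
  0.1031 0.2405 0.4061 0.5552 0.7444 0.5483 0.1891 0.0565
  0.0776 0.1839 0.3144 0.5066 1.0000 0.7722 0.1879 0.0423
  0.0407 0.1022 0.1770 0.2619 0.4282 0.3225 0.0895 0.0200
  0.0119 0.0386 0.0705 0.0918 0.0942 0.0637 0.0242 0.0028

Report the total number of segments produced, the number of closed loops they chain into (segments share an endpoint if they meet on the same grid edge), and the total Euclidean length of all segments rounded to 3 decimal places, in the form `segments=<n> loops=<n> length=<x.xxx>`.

segments=20 loops=1 length=16.389

cell (1,1): code 0100 → (1.546,2.000)–(2.000,1.473)
cell (1,2): code 1100 → (1.215,3.000)–(1.546,2.000)
cell (1,3): code 1100 → (1.327,4.000)–(1.215,3.000)
cell (1,4): code 1100 → (1.992,5.000)–(1.327,4.000)
cell (1,5): code 1000 → (2.000,5.007)–(1.992,5.000)
cell (2,0): code 0100 → (2.808,1.000)–(3.000,0.903)
cell (2,1): code 1110 → (2.000,1.473)–(2.808,1.000)
cell (2,5): code 1001 → (3.000,5.624)–(2.000,5.007)
cell (3,0): code 0110 → (3.000,0.903)–(4.000,0.844)
cell (3,5): code 1001 → (4.000,5.917)–(3.000,5.624)
cell (4,0): code 0010 → (4.000,0.844)–(4.380,1.000)
cell (4,1): code 0111 → (4.380,1.000)–(5.000,1.269)
cell (4,5): code 1001 → (5.000,5.947)–(4.000,5.917)
cell (5,1): code 0010 → (5.000,1.269)–(5.694,2.000)
cell (5,2): code 0111 → (5.694,2.000)–(6.000,2.495)
cell (5,5): code 1001 → (6.000,5.444)–(5.000,5.947)
cell (6,2): code 0010 → (6.000,2.495)–(6.252,3.000)
cell (6,3): code 0011 → (6.252,3.000)–(6.626,4.000)
cell (6,4): code 0011 → (6.626,4.000)–(6.400,5.000)
cell (6,5): code 0001 → (6.400,5.000)–(6.000,5.444)
total: 20 segments, chained into 1 closed loop(s), length Σ = 16.388570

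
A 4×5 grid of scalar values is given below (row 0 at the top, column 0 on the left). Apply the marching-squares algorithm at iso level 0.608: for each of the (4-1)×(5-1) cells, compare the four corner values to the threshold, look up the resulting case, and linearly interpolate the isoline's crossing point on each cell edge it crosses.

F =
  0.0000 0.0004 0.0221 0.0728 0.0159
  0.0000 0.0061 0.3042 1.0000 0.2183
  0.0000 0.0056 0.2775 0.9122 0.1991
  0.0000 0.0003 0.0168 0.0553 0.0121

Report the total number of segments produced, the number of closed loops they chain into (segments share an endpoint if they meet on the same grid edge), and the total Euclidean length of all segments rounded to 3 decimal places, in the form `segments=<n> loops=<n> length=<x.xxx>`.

cell (0,2): code 0100 → (0.577,3.000)–(1.000,2.437)
cell (0,3): code 1000 → (1.000,3.501)–(0.577,3.000)
cell (1,2): code 0110 → (1.000,2.437)–(2.000,2.521)
cell (1,3): code 1001 → (2.000,3.427)–(1.000,3.501)
cell (2,2): code 0010 → (2.000,2.521)–(2.355,3.000)
cell (2,3): code 0001 → (2.355,3.000)–(2.000,3.427)
total: 6 segments, chained into 1 closed loop(s), length Σ = 4.518025

segments=6 loops=1 length=4.518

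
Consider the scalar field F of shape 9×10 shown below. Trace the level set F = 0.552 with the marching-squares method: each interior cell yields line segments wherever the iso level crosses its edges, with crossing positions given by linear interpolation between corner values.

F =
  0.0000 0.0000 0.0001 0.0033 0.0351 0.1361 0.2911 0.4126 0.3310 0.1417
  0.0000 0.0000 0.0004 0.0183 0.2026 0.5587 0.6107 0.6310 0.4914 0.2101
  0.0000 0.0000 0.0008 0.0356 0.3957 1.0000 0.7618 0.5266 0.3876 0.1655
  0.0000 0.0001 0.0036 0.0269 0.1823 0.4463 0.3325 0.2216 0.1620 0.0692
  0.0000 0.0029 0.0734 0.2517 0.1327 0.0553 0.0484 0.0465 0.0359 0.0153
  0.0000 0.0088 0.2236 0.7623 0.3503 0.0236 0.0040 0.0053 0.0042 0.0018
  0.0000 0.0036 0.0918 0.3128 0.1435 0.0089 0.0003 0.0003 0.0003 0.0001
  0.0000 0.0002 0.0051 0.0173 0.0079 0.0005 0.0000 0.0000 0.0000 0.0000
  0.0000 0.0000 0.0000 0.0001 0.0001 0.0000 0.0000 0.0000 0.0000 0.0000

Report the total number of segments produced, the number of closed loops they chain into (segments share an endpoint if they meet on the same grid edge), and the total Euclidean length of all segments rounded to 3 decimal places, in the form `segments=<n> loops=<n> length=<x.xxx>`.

cell (0,4): code 0100 → (0.984,5.000)–(1.000,4.981)
cell (0,5): code 1100 → (0.816,6.000)–(0.984,5.000)
cell (0,6): code 1100 → (0.638,7.000)–(0.816,6.000)
cell (0,7): code 1000 → (1.000,7.566)–(0.638,7.000)
cell (1,4): code 0110 → (1.000,4.981)–(2.000,4.259)
cell (1,6): code 1011 → (2.000,6.892)–(1.757,7.000)
cell (1,7): code 0001 → (1.757,7.000)–(1.000,7.566)
cell (2,4): code 0010 → (2.000,4.259)–(2.809,5.000)
cell (2,5): code 0011 → (2.809,5.000)–(2.489,6.000)
cell (2,6): code 0001 → (2.489,6.000)–(2.000,6.892)
cell (4,2): code 0100 → (4.588,3.000)–(5.000,2.610)
cell (4,3): code 1000 → (5.000,3.510)–(4.588,3.000)
cell (5,2): code 0010 → (5.000,2.610)–(5.468,3.000)
cell (5,3): code 0001 → (5.468,3.000)–(5.000,3.510)
total: 14 segments, chained into 2 closed loop(s), length Σ = 10.860430

segments=14 loops=2 length=10.860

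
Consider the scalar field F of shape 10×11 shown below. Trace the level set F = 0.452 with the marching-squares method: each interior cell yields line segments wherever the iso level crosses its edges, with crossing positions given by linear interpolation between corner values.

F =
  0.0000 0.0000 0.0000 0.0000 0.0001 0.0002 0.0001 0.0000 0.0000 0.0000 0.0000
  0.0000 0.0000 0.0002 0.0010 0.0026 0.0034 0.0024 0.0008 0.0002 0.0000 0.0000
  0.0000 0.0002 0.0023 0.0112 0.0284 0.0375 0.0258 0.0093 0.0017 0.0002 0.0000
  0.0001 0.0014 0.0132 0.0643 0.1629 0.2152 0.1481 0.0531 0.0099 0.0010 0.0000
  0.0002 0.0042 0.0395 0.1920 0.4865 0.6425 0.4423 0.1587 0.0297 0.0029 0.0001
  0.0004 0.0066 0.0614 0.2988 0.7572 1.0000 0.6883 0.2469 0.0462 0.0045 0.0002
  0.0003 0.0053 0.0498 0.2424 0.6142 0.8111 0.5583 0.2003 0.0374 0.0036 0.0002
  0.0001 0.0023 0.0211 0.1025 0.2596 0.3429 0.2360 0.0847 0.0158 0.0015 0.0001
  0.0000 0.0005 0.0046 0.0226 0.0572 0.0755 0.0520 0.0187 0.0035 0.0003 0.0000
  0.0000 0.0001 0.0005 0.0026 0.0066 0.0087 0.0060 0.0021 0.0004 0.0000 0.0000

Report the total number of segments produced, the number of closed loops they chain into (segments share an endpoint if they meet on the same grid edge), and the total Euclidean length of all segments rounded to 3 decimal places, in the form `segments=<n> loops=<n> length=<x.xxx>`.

cell (3,3): code 0100 → (3.893,4.000)–(4.000,3.883)
cell (3,4): code 1100 → (3.554,5.000)–(3.893,4.000)
cell (3,5): code 1000 → (4.000,5.952)–(3.554,5.000)
cell (4,3): code 0110 → (4.000,3.883)–(5.000,3.334)
cell (4,5): code 1101 → (4.039,6.000)–(4.000,5.952)
cell (4,6): code 1000 → (5.000,6.535)–(4.039,6.000)
cell (5,3): code 0110 → (5.000,3.334)–(6.000,3.564)
cell (5,6): code 1001 → (6.000,6.297)–(5.000,6.535)
cell (6,3): code 0010 → (6.000,3.564)–(6.457,4.000)
cell (6,4): code 0011 → (6.457,4.000)–(6.767,5.000)
cell (6,5): code 0011 → (6.767,5.000)–(6.330,6.000)
cell (6,6): code 0001 → (6.330,6.000)–(6.000,6.297)
total: 12 segments, chained into 1 closed loop(s), length Σ = 9.836054

segments=12 loops=1 length=9.836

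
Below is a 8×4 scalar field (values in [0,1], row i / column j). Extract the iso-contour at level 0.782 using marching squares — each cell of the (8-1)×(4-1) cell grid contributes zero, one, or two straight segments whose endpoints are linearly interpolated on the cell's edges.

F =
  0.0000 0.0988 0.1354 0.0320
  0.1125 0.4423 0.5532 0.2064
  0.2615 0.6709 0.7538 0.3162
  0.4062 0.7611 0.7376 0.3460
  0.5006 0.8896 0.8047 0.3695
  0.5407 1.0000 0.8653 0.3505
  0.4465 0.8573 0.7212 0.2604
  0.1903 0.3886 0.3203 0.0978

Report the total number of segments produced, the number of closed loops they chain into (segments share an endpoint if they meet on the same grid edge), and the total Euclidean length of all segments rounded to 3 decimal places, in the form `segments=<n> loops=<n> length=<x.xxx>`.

cell (3,0): code 0100 → (3.163,1.000)–(4.000,0.723)
cell (3,1): code 1100 → (3.662,2.000)–(3.163,1.000)
cell (3,2): code 1000 → (4.000,2.052)–(3.662,2.000)
cell (4,0): code 0110 → (4.000,0.723)–(5.000,0.525)
cell (4,2): code 1001 → (5.000,2.162)–(4.000,2.052)
cell (5,0): code 0110 → (5.000,0.525)–(6.000,0.817)
cell (5,1): code 1011 → (6.000,1.553)–(5.578,2.000)
cell (5,2): code 0001 → (5.578,2.000)–(5.000,2.162)
cell (6,0): code 0010 → (6.000,0.817)–(6.161,1.000)
cell (6,1): code 0001 → (6.161,1.000)–(6.000,1.553)
total: 10 segments, chained into 1 closed loop(s), length Σ = 7.443394

segments=10 loops=1 length=7.443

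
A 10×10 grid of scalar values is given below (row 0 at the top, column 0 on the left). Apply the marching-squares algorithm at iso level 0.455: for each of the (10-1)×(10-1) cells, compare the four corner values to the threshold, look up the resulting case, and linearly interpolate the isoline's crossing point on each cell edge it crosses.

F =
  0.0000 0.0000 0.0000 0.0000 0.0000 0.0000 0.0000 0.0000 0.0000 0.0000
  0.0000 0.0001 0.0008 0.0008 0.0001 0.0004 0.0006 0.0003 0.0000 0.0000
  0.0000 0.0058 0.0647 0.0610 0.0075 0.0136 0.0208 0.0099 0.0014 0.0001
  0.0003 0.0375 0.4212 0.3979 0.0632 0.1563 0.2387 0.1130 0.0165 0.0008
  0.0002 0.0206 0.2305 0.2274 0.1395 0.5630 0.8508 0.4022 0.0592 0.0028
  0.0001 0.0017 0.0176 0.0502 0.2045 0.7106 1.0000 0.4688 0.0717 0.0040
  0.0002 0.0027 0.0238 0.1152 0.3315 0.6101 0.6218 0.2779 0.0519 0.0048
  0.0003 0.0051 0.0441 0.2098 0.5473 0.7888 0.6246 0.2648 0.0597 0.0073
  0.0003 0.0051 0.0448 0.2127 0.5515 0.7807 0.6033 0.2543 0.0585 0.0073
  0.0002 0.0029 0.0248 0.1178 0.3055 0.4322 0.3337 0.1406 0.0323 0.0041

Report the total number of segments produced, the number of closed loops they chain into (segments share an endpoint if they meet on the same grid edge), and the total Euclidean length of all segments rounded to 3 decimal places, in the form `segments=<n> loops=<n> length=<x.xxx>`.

segments=18 loops=1 length=14.339

cell (3,4): code 0100 → (3.734,5.000)–(4.000,4.745)
cell (3,5): code 1100 → (3.353,6.000)–(3.734,5.000)
cell (3,6): code 1000 → (4.000,6.882)–(3.353,6.000)
cell (4,4): code 0110 → (4.000,4.745)–(5.000,4.495)
cell (4,6): code 1101 → (4.793,7.000)–(4.000,6.882)
cell (4,7): code 1000 → (5.000,7.035)–(4.793,7.000)
cell (5,4): code 0110 → (5.000,4.495)–(6.000,4.443)
cell (5,6): code 1011 → (6.000,6.485)–(5.072,7.000)
cell (5,7): code 0001 → (5.072,7.000)–(5.000,7.035)
cell (6,3): code 0100 → (6.572,4.000)–(7.000,3.727)
cell (6,4): code 1110 → (6.000,4.443)–(6.572,4.000)
cell (6,6): code 1001 → (7.000,6.471)–(6.000,6.485)
cell (7,3): code 0110 → (7.000,3.727)–(8.000,3.715)
cell (7,6): code 1001 → (8.000,6.425)–(7.000,6.471)
cell (8,3): code 0010 → (8.000,3.715)–(8.392,4.000)
cell (8,4): code 0011 → (8.392,4.000)–(8.935,5.000)
cell (8,5): code 0011 → (8.935,5.000)–(8.550,6.000)
cell (8,6): code 0001 → (8.550,6.000)–(8.000,6.425)
total: 18 segments, chained into 1 closed loop(s), length Σ = 14.338787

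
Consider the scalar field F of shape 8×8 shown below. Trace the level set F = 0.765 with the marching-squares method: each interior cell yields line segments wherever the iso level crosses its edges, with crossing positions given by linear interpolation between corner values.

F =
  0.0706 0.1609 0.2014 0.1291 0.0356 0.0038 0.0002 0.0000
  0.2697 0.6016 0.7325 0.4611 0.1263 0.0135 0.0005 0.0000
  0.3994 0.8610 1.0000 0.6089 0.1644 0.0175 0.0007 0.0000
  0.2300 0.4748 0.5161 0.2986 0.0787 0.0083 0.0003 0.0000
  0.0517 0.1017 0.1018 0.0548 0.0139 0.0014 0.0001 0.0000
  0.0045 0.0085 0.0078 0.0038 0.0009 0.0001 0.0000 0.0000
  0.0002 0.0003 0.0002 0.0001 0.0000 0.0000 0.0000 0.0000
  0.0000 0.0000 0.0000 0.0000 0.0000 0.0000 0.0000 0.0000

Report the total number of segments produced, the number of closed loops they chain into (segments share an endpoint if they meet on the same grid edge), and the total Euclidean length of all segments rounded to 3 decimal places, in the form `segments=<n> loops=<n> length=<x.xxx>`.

cell (1,0): code 0100 → (1.630,1.000)–(2.000,0.792)
cell (1,1): code 1100 → (1.121,2.000)–(1.630,1.000)
cell (1,2): code 1000 → (2.000,2.601)–(1.121,2.000)
cell (2,0): code 0010 → (2.000,0.792)–(2.249,1.000)
cell (2,1): code 0011 → (2.249,1.000)–(2.486,2.000)
cell (2,2): code 0001 → (2.486,2.000)–(2.000,2.601)
total: 6 segments, chained into 1 closed loop(s), length Σ = 4.735083

segments=6 loops=1 length=4.735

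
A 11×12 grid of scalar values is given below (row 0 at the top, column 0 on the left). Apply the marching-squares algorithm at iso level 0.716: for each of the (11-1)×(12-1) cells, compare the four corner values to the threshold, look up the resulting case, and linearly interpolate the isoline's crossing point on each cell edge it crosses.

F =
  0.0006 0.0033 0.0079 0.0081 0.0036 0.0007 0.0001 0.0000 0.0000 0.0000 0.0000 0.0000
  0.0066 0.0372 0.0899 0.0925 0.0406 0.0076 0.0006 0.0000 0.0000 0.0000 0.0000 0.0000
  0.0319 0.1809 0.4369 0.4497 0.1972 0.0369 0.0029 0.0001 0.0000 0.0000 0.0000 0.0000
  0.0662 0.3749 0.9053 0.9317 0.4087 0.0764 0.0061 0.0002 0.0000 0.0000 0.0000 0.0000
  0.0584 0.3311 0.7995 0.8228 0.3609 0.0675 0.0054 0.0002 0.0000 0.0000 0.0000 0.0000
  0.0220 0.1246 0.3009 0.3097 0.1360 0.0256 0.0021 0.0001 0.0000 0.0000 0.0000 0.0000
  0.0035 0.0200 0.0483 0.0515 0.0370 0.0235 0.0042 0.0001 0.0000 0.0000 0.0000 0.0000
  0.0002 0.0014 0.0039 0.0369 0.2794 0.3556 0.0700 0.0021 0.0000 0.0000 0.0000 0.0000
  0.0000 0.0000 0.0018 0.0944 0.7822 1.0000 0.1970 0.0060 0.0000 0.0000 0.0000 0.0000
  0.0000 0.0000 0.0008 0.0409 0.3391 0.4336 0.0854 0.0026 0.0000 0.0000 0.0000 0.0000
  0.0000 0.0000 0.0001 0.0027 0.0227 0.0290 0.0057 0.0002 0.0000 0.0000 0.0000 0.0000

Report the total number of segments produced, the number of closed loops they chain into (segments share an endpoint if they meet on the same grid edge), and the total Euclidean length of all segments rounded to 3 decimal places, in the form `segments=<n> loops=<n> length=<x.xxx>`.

segments=14 loops=2 length=9.364

cell (2,1): code 0100 → (2.596,2.000)–(3.000,1.643)
cell (2,2): code 1100 → (2.552,3.000)–(2.596,2.000)
cell (2,3): code 1000 → (3.000,3.412)–(2.552,3.000)
cell (3,1): code 0110 → (3.000,1.643)–(4.000,1.822)
cell (3,3): code 1001 → (4.000,3.231)–(3.000,3.412)
cell (4,1): code 0010 → (4.000,1.822)–(4.167,2.000)
cell (4,2): code 0011 → (4.167,2.000)–(4.208,3.000)
cell (4,3): code 0001 → (4.208,3.000)–(4.000,3.231)
cell (7,3): code 0100 → (7.868,4.000)–(8.000,3.904)
cell (7,4): code 1100 → (7.559,5.000)–(7.868,4.000)
cell (7,5): code 1000 → (8.000,5.354)–(7.559,5.000)
cell (8,3): code 0010 → (8.000,3.904)–(8.149,4.000)
cell (8,4): code 0011 → (8.149,4.000)–(8.501,5.000)
cell (8,5): code 0001 → (8.501,5.000)–(8.000,5.354)
total: 14 segments, chained into 2 closed loop(s), length Σ = 9.363636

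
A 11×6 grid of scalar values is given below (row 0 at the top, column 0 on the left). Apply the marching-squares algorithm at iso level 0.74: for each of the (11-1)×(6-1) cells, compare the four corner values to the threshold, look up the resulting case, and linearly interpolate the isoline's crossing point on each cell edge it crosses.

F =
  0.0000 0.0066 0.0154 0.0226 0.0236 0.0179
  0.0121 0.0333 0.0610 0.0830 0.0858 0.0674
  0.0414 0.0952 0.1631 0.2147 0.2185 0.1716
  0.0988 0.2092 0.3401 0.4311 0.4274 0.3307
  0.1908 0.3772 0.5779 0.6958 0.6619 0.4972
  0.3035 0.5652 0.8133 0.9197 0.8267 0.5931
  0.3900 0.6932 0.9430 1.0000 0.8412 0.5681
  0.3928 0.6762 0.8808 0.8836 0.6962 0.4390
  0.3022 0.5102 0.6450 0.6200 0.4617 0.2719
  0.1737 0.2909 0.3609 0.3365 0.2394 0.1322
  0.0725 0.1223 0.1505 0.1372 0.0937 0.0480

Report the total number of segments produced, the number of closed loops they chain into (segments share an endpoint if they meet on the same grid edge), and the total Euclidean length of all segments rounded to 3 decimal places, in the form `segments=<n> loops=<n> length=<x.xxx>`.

segments=12 loops=1 length=10.383

cell (4,1): code 0100 → (4.689,2.000)–(5.000,1.705)
cell (4,2): code 1100 → (4.197,3.000)–(4.689,2.000)
cell (4,3): code 1100 → (4.474,4.000)–(4.197,3.000)
cell (4,4): code 1000 → (5.000,4.371)–(4.474,4.000)
cell (5,1): code 0110 → (5.000,1.705)–(6.000,1.187)
cell (5,4): code 1001 → (6.000,4.371)–(5.000,4.371)
cell (6,1): code 0110 → (6.000,1.187)–(7.000,1.312)
cell (6,3): code 1011 → (7.000,3.766)–(6.698,4.000)
cell (6,4): code 0001 → (6.698,4.000)–(6.000,4.371)
cell (7,1): code 0010 → (7.000,1.312)–(7.597,2.000)
cell (7,2): code 0011 → (7.597,2.000)–(7.545,3.000)
cell (7,3): code 0001 → (7.545,3.000)–(7.000,3.766)
total: 12 segments, chained into 1 closed loop(s), length Σ = 10.383083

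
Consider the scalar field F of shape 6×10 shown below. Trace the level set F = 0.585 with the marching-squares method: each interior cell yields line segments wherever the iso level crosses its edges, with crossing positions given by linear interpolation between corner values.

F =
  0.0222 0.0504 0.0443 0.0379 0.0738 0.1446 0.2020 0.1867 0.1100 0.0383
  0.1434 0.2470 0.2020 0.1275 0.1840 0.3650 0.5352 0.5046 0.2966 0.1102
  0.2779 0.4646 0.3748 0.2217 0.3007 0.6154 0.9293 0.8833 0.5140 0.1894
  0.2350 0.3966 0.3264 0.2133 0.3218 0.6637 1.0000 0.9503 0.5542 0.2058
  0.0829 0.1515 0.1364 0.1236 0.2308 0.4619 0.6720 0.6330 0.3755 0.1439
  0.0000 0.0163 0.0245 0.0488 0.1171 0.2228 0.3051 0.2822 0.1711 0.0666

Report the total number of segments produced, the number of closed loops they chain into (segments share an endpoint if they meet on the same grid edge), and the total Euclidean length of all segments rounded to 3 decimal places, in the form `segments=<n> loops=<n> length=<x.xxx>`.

cell (1,4): code 0100 → (1.879,5.000)–(2.000,4.903)
cell (1,5): code 1100 → (1.126,6.000)–(1.879,5.000)
cell (1,6): code 1100 → (1.212,7.000)–(1.126,6.000)
cell (1,7): code 1000 → (2.000,7.808)–(1.212,7.000)
cell (2,4): code 0110 → (2.000,4.903)–(3.000,4.770)
cell (2,7): code 1001 → (3.000,7.922)–(2.000,7.808)
cell (3,4): code 0010 → (3.000,4.770)–(3.390,5.000)
cell (3,5): code 0111 → (3.390,5.000)–(4.000,5.586)
cell (3,7): code 1001 → (4.000,7.186)–(3.000,7.922)
cell (4,5): code 0010 → (4.000,5.586)–(4.237,6.000)
cell (4,6): code 0011 → (4.237,6.000)–(4.137,7.000)
cell (4,7): code 0001 → (4.137,7.000)–(4.000,7.186)
total: 12 segments, chained into 1 closed loop(s), length Σ = 9.807476

segments=12 loops=1 length=9.807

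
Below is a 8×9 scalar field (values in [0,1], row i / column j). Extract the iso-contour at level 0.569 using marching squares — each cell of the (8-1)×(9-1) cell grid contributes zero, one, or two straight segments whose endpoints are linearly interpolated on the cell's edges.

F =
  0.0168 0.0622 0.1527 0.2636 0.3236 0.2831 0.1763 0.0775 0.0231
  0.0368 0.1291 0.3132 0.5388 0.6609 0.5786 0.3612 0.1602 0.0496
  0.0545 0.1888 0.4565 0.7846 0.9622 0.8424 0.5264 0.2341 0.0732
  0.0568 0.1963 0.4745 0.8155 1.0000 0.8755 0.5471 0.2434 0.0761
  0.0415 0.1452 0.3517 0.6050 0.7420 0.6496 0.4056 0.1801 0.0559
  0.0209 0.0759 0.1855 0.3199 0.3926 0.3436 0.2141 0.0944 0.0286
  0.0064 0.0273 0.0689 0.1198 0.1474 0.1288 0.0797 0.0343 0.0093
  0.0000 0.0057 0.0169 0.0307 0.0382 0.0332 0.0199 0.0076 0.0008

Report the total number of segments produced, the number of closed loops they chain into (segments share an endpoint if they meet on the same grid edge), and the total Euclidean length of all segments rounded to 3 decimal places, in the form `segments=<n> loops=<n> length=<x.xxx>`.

segments=14 loops=1 length=11.583

cell (0,3): code 0100 → (0.728,4.000)–(1.000,3.247)
cell (0,4): code 1100 → (0.968,5.000)–(0.728,4.000)
cell (0,5): code 1000 → (1.000,5.044)–(0.968,5.000)
cell (1,2): code 0100 → (1.123,3.000)–(2.000,2.343)
cell (1,3): code 1110 → (1.000,3.247)–(1.123,3.000)
cell (1,5): code 1001 → (2.000,5.865)–(1.000,5.044)
cell (2,2): code 0110 → (2.000,2.343)–(3.000,2.277)
cell (2,5): code 1001 → (3.000,5.933)–(2.000,5.865)
cell (3,2): code 0110 → (3.000,2.277)–(4.000,2.858)
cell (3,5): code 1001 → (4.000,5.330)–(3.000,5.933)
cell (4,2): code 0010 → (4.000,2.858)–(4.126,3.000)
cell (4,3): code 0011 → (4.126,3.000)–(4.495,4.000)
cell (4,4): code 0011 → (4.495,4.000)–(4.263,5.000)
cell (4,5): code 0001 → (4.263,5.000)–(4.000,5.330)
total: 14 segments, chained into 1 closed loop(s), length Σ = 11.583262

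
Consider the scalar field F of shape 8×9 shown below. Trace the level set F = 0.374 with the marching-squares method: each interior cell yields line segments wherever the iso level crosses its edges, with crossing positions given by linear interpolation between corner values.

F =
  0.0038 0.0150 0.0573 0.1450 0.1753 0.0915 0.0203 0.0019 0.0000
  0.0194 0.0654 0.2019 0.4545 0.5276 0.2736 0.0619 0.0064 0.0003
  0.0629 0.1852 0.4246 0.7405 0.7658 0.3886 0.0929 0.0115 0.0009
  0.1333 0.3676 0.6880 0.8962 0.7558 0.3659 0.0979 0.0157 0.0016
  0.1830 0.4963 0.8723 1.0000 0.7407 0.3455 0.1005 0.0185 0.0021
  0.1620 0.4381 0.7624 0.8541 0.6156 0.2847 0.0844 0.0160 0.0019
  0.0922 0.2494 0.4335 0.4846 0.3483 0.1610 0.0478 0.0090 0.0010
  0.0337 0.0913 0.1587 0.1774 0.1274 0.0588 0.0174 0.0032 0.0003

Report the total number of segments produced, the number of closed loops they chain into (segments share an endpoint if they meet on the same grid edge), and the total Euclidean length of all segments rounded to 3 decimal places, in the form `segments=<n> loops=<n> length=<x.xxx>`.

segments=22 loops=1 length=16.003

cell (0,2): code 0100 → (0.740,3.000)–(1.000,2.681)
cell (0,3): code 1100 → (0.564,4.000)–(0.740,3.000)
cell (0,4): code 1000 → (1.000,4.605)–(0.564,4.000)
cell (1,1): code 0100 → (1.773,2.000)–(2.000,1.789)
cell (1,2): code 1110 → (1.000,2.681)–(1.773,2.000)
cell (1,4): code 1101 → (1.873,5.000)–(1.000,4.605)
cell (1,5): code 1000 → (2.000,5.049)–(1.873,5.000)
cell (2,1): code 0110 → (2.000,1.789)–(3.000,1.020)
cell (2,4): code 1011 → (3.000,4.979)–(2.643,5.000)
cell (2,5): code 0001 → (2.643,5.000)–(2.000,5.049)
cell (3,0): code 0100 → (3.050,1.000)–(4.000,0.610)
cell (3,1): code 1110 → (3.000,1.020)–(3.050,1.000)
cell (3,4): code 1001 → (4.000,4.928)–(3.000,4.979)
cell (4,0): code 0110 → (4.000,0.610)–(5.000,0.768)
cell (4,4): code 1001 → (5.000,4.730)–(4.000,4.928)
cell (5,0): code 0010 → (5.000,0.768)–(5.340,1.000)
cell (5,1): code 0111 → (5.340,1.000)–(6.000,1.677)
cell (5,3): code 1011 → (6.000,3.811)–(5.904,4.000)
cell (5,4): code 0001 → (5.904,4.000)–(5.000,4.730)
cell (6,1): code 0010 → (6.000,1.677)–(6.217,2.000)
cell (6,2): code 0011 → (6.217,2.000)–(6.360,3.000)
cell (6,3): code 0001 → (6.360,3.000)–(6.000,3.811)
total: 22 segments, chained into 1 closed loop(s), length Σ = 16.002725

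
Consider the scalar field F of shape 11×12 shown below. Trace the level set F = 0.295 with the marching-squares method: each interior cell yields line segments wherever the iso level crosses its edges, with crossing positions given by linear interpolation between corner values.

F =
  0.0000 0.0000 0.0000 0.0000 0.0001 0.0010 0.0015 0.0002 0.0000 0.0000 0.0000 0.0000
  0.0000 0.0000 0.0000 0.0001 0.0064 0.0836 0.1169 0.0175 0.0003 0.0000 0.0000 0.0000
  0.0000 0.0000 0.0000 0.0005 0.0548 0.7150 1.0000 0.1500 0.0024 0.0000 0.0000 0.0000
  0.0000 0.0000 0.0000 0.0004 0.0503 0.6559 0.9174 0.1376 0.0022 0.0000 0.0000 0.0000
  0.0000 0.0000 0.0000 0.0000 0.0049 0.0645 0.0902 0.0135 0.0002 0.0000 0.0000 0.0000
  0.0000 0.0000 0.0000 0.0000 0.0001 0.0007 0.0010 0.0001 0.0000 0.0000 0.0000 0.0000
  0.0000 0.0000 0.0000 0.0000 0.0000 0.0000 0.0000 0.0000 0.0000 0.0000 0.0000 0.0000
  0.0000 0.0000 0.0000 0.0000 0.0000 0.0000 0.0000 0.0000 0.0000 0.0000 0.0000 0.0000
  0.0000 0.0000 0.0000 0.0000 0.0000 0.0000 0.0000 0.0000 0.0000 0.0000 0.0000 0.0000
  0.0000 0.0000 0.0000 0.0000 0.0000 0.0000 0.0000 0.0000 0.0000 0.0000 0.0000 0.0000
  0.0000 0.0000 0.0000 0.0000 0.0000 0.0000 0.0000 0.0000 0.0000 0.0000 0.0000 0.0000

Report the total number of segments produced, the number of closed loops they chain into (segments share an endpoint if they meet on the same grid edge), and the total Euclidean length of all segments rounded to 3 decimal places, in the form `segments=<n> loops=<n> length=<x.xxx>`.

segments=8 loops=1 length=8.042

cell (1,4): code 0100 → (1.335,5.000)–(2.000,4.364)
cell (1,5): code 1100 → (1.202,6.000)–(1.335,5.000)
cell (1,6): code 1000 → (2.000,6.829)–(1.202,6.000)
cell (2,4): code 0110 → (2.000,4.364)–(3.000,4.404)
cell (2,6): code 1001 → (3.000,6.798)–(2.000,6.829)
cell (3,4): code 0010 → (3.000,4.404)–(3.610,5.000)
cell (3,5): code 0011 → (3.610,5.000)–(3.752,6.000)
cell (3,6): code 0001 → (3.752,6.000)–(3.000,6.798)
total: 8 segments, chained into 1 closed loop(s), length Σ = 8.041656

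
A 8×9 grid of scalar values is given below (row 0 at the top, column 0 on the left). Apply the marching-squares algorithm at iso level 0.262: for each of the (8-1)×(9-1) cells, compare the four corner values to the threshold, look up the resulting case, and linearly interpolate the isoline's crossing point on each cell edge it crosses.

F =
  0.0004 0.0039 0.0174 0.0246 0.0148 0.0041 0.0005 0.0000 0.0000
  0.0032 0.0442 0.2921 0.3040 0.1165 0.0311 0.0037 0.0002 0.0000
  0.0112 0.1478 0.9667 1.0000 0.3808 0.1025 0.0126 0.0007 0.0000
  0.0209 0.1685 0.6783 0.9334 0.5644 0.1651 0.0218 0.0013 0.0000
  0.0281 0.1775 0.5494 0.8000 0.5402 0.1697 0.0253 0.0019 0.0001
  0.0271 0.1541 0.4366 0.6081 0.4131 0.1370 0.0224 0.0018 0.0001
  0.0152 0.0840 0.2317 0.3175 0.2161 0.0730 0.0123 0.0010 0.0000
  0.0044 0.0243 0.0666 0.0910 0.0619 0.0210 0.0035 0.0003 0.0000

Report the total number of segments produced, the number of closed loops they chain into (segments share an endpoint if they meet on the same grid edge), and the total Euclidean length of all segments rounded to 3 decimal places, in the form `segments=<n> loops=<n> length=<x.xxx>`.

cell (0,1): code 0100 → (0.890,2.000)–(1.000,1.879)
cell (0,2): code 1100 → (0.850,3.000)–(0.890,2.000)
cell (0,3): code 1000 → (1.000,3.224)–(0.850,3.000)
cell (1,1): code 0110 → (1.000,1.879)–(2.000,1.139)
cell (1,3): code 1101 → (1.551,4.000)–(1.000,3.224)
cell (1,4): code 1000 → (2.000,4.427)–(1.551,4.000)
cell (2,1): code 0110 → (2.000,1.139)–(3.000,1.183)
cell (2,4): code 1001 → (3.000,4.757)–(2.000,4.427)
cell (3,1): code 0110 → (3.000,1.183)–(4.000,1.227)
cell (3,4): code 1001 → (4.000,4.751)–(3.000,4.757)
cell (4,1): code 0110 → (4.000,1.227)–(5.000,1.382)
cell (4,4): code 1001 → (5.000,4.547)–(4.000,4.751)
cell (5,1): code 0010 → (5.000,1.382)–(5.852,2.000)
cell (5,2): code 0111 → (5.852,2.000)–(6.000,2.353)
cell (5,3): code 1011 → (6.000,3.547)–(5.767,4.000)
cell (5,4): code 0001 → (5.767,4.000)–(5.000,4.547)
cell (6,2): code 0010 → (6.000,2.353)–(6.245,3.000)
cell (6,3): code 0001 → (6.245,3.000)–(6.000,3.547)
total: 18 segments, chained into 1 closed loop(s), length Σ = 14.514781

segments=18 loops=1 length=14.515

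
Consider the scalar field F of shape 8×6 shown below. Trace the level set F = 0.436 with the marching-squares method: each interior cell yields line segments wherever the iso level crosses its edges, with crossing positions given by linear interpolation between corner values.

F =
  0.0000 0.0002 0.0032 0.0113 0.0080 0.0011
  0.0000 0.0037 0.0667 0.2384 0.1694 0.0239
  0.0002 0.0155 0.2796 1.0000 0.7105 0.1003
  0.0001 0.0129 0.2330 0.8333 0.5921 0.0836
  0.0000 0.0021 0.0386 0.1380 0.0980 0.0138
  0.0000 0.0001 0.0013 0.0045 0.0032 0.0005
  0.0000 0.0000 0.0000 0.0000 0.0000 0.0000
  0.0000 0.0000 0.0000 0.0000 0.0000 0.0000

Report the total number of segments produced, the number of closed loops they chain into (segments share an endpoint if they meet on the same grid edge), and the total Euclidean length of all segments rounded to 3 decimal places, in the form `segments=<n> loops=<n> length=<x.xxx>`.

segments=8 loops=1 length=7.147

cell (1,2): code 0100 → (1.259,3.000)–(2.000,2.217)
cell (1,3): code 1100 → (1.493,4.000)–(1.259,3.000)
cell (1,4): code 1000 → (2.000,4.450)–(1.493,4.000)
cell (2,2): code 0110 → (2.000,2.217)–(3.000,2.338)
cell (2,4): code 1001 → (3.000,4.307)–(2.000,4.450)
cell (3,2): code 0010 → (3.000,2.338)–(3.571,3.000)
cell (3,3): code 0011 → (3.571,3.000)–(3.316,4.000)
cell (3,4): code 0001 → (3.316,4.000)–(3.000,4.307)
total: 8 segments, chained into 1 closed loop(s), length Σ = 7.146983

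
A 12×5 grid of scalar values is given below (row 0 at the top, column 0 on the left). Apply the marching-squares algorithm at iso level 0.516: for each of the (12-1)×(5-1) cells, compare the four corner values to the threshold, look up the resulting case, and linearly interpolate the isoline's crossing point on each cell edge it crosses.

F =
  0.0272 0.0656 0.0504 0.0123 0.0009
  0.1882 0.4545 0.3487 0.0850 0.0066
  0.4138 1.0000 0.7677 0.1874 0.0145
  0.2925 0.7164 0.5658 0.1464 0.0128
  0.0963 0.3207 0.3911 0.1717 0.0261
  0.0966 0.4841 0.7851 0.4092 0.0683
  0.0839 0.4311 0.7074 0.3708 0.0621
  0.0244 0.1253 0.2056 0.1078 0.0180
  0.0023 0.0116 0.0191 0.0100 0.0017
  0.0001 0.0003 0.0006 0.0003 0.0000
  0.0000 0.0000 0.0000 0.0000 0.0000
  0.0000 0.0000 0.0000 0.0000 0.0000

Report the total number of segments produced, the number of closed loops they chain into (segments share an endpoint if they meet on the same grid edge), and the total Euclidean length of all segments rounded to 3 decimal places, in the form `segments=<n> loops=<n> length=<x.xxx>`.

cell (1,0): code 0100 → (1.113,1.000)–(2.000,0.174)
cell (1,1): code 1100 → (1.399,2.000)–(1.113,1.000)
cell (1,2): code 1000 → (2.000,2.434)–(1.399,2.000)
cell (2,0): code 0110 → (2.000,0.174)–(3.000,0.527)
cell (2,2): code 1001 → (3.000,2.119)–(2.000,2.434)
cell (3,0): code 0010 → (3.000,0.527)–(3.506,1.000)
cell (3,1): code 0011 → (3.506,1.000)–(3.285,2.000)
cell (3,2): code 0001 → (3.285,2.000)–(3.000,2.119)
cell (4,1): code 0100 → (4.317,2.000)–(5.000,1.106)
cell (4,2): code 1000 → (5.000,2.716)–(4.317,2.000)
cell (5,1): code 0110 → (5.000,1.106)–(6.000,1.307)
cell (5,2): code 1001 → (6.000,2.569)–(5.000,2.716)
cell (6,1): code 0010 → (6.000,1.307)–(6.381,2.000)
cell (6,2): code 0001 → (6.381,2.000)–(6.000,2.569)
total: 14 segments, chained into 2 closed loop(s), length Σ = 12.748714

segments=14 loops=2 length=12.749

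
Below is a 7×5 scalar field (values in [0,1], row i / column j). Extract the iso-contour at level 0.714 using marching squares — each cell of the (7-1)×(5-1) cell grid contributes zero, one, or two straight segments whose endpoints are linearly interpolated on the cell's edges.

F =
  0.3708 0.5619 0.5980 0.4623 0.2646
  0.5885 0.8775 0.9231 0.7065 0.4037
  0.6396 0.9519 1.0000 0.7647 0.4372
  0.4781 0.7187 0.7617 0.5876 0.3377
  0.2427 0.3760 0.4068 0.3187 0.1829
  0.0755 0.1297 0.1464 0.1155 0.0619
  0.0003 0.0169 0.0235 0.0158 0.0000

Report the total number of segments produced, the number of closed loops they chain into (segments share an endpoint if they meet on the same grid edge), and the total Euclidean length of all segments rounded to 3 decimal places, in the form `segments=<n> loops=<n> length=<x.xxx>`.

cell (0,0): code 0100 → (0.482,1.000)–(1.000,0.434)
cell (0,1): code 1100 → (0.357,2.000)–(0.482,1.000)
cell (0,2): code 1000 → (1.000,2.965)–(0.357,2.000)
cell (1,0): code 0110 → (1.000,0.434)–(2.000,0.238)
cell (1,2): code 1101 → (1.129,3.000)–(1.000,2.965)
cell (1,3): code 1000 → (2.000,3.155)–(1.129,3.000)
cell (2,0): code 0110 → (2.000,0.238)–(3.000,0.980)
cell (2,2): code 1011 → (3.000,2.274)–(2.286,3.000)
cell (2,3): code 0001 → (2.286,3.000)–(2.000,3.155)
cell (3,0): code 0010 → (3.000,0.980)–(3.014,1.000)
cell (3,1): code 0011 → (3.014,1.000)–(3.134,2.000)
cell (3,2): code 0001 → (3.134,2.000)–(3.000,2.274)
total: 12 segments, chained into 1 closed loop(s), length Σ = 8.897367

segments=12 loops=1 length=8.897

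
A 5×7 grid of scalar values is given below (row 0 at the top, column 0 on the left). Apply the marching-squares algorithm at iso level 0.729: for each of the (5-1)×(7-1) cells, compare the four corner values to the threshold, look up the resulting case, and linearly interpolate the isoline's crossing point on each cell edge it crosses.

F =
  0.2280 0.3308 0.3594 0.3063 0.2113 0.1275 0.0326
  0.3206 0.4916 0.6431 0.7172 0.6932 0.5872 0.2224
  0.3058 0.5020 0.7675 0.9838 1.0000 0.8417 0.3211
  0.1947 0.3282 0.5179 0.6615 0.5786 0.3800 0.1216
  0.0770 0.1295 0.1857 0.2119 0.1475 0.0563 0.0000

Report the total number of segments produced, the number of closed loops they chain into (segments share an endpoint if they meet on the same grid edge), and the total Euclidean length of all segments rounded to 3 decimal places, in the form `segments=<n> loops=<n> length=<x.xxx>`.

cell (1,1): code 0100 → (1.691,2.000)–(2.000,1.855)
cell (1,2): code 1100 → (1.044,3.000)–(1.691,2.000)
cell (1,3): code 1100 → (1.117,4.000)–(1.044,3.000)
cell (1,4): code 1100 → (1.557,5.000)–(1.117,4.000)
cell (1,5): code 1000 → (2.000,5.216)–(1.557,5.000)
cell (2,1): code 0010 → (2.000,1.855)–(2.154,2.000)
cell (2,2): code 0011 → (2.154,2.000)–(2.791,3.000)
cell (2,3): code 0011 → (2.791,3.000)–(2.643,4.000)
cell (2,4): code 0011 → (2.643,4.000)–(2.244,5.000)
cell (2,5): code 0001 → (2.244,5.000)–(2.000,5.216)
total: 10 segments, chained into 1 closed loop(s), length Σ = 7.931400

segments=10 loops=1 length=7.931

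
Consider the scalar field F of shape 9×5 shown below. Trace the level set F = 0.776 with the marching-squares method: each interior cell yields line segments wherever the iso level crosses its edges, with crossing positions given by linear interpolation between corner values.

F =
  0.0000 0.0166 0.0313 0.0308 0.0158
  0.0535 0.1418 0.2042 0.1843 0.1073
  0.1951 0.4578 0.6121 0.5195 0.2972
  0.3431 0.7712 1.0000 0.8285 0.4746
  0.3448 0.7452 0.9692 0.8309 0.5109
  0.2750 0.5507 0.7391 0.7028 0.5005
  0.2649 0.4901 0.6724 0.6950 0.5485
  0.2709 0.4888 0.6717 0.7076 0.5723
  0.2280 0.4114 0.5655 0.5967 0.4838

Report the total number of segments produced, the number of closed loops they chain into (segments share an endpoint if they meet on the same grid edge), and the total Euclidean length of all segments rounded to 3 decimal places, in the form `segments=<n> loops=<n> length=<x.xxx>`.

cell (2,1): code 0100 → (2.423,2.000)–(3.000,1.021)
cell (2,2): code 1100 → (2.830,3.000)–(2.423,2.000)
cell (2,3): code 1000 → (3.000,3.148)–(2.830,3.000)
cell (3,1): code 0110 → (3.000,1.021)–(4.000,1.138)
cell (3,3): code 1001 → (4.000,3.172)–(3.000,3.148)
cell (4,1): code 0010 → (4.000,1.138)–(4.840,2.000)
cell (4,2): code 0011 → (4.840,2.000)–(4.429,3.000)
cell (4,3): code 0001 → (4.429,3.000)–(4.000,3.172)
total: 8 segments, chained into 1 closed loop(s), length Σ = 7.195619

segments=8 loops=1 length=7.196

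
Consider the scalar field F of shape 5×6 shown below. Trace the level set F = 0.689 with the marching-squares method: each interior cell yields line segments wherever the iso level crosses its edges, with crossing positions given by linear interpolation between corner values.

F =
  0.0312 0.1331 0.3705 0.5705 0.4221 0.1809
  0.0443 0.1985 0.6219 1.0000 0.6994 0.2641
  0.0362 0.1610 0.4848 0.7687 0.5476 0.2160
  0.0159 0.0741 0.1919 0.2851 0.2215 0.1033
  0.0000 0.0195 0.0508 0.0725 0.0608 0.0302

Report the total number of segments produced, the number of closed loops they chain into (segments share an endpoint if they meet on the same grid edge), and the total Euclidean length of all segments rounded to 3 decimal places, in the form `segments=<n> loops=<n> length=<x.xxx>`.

cell (0,2): code 0100 → (0.276,3.000)–(1.000,2.177)
cell (0,3): code 1100 → (0.962,4.000)–(0.276,3.000)
cell (0,4): code 1000 → (1.000,4.024)–(0.962,4.000)
cell (1,2): code 0110 → (1.000,2.177)–(2.000,2.719)
cell (1,3): code 1011 → (2.000,3.360)–(1.069,4.000)
cell (1,4): code 0001 → (1.069,4.000)–(1.000,4.024)
cell (2,2): code 0010 → (2.000,2.719)–(2.165,3.000)
cell (2,3): code 0001 → (2.165,3.000)–(2.000,3.360)
total: 8 segments, chained into 1 closed loop(s), length Σ = 5.415021

segments=8 loops=1 length=5.415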